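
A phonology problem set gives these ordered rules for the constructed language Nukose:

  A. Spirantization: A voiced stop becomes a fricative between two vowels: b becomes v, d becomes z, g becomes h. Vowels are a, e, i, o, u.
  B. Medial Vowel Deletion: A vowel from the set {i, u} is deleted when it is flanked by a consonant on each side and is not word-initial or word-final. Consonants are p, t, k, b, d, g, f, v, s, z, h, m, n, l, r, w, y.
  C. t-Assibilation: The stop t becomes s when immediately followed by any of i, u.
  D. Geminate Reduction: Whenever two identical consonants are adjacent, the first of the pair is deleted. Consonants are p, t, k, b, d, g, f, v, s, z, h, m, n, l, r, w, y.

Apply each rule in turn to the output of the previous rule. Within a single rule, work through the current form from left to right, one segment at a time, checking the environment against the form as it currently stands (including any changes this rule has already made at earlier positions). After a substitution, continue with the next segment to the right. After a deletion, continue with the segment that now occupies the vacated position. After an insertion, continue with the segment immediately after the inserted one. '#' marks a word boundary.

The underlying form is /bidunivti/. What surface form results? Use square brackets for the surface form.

[bznvsi]

A Spirantization: [bidunivti] → [bizunivti]
B Medial Vowel Deletion: [bizunivti] → [bznvti]
C t-Assibilation: [bznvti] → [bznvsi]
D Geminate Reduction: no change — [bznvsi]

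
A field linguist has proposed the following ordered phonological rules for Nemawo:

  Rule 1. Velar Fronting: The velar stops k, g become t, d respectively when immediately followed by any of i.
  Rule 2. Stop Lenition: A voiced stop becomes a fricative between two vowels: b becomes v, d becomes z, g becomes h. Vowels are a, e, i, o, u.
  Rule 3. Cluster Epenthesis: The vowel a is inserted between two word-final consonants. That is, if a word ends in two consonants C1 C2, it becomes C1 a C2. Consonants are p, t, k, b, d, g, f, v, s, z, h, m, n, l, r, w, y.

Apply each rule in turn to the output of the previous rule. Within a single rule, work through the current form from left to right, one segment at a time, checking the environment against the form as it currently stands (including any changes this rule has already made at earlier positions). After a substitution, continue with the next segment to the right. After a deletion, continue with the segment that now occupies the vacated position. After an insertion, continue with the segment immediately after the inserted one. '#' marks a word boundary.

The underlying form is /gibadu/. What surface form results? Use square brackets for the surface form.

Rule 1 Velar Fronting: [gibadu] → [dibadu]
Rule 2 Stop Lenition: [dibadu] → [divazu]
Rule 3 Cluster Epenthesis: no change — [divazu]

[divazu]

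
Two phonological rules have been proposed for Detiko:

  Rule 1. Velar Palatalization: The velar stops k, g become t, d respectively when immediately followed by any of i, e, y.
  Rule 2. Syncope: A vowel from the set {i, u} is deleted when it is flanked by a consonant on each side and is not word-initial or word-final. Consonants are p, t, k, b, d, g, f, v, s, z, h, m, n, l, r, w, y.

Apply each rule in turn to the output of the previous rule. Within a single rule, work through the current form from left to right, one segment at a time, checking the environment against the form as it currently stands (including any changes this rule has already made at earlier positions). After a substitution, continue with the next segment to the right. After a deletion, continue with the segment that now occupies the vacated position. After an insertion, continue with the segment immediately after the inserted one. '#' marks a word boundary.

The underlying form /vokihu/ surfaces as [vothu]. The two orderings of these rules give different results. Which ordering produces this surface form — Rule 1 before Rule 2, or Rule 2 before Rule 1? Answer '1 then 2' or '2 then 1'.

1 then 2

Order 1 then 2:
  1 Velar Palatalization: [vokihu] → [votihu]
  2 Syncope: [votihu] → [vothu]
  result: [vothu]
Order 2 then 1:
  2 Syncope: [vokihu] → [vokhu]
  1 Velar Palatalization: no change — [vokhu]
  result: [vokhu]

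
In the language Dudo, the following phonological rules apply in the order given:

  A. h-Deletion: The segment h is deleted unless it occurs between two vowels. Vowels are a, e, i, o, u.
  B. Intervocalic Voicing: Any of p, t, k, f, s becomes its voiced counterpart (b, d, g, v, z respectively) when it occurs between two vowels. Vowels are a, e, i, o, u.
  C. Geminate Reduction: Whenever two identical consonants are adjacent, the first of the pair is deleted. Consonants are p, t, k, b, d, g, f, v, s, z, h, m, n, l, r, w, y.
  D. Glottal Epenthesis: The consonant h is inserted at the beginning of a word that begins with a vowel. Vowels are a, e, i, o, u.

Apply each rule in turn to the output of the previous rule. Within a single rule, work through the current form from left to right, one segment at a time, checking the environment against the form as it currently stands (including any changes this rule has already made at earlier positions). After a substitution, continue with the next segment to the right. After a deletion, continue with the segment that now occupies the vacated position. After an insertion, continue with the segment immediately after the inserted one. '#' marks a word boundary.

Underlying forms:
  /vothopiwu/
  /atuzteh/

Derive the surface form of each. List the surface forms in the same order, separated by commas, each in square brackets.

/vothopiwu/:
  A h-Deletion: [vothopiwu] → [votopiwu]
  B Intervocalic Voicing: [votopiwu] → [vodobiwu]
  C Geminate Reduction: no change — [vodobiwu]
  D Glottal Epenthesis: no change — [vodobiwu]
/atuzteh/:
  A h-Deletion: [atuzteh] → [atuzte]
  B Intervocalic Voicing: [atuzte] → [aduzte]
  C Geminate Reduction: no change — [aduzte]
  D Glottal Epenthesis: [aduzte] → [haduzte]

[vodobiwu], [haduzte]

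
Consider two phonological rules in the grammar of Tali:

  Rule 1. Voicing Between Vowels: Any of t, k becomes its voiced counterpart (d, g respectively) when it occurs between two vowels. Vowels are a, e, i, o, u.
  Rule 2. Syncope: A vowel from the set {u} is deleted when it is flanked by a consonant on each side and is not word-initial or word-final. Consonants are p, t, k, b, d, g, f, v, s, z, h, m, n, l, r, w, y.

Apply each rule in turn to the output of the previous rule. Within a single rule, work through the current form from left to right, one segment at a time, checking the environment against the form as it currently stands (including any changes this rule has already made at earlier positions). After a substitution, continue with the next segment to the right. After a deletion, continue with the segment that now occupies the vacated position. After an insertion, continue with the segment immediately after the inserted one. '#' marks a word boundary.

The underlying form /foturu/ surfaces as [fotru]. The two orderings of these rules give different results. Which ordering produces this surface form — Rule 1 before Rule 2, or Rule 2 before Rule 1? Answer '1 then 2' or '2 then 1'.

2 then 1

Order 1 then 2:
  1 Voicing Between Vowels: [foturu] → [foduru]
  2 Syncope: [foduru] → [fodru]
  result: [fodru]
Order 2 then 1:
  2 Syncope: [foturu] → [fotru]
  1 Voicing Between Vowels: no change — [fotru]
  result: [fotru]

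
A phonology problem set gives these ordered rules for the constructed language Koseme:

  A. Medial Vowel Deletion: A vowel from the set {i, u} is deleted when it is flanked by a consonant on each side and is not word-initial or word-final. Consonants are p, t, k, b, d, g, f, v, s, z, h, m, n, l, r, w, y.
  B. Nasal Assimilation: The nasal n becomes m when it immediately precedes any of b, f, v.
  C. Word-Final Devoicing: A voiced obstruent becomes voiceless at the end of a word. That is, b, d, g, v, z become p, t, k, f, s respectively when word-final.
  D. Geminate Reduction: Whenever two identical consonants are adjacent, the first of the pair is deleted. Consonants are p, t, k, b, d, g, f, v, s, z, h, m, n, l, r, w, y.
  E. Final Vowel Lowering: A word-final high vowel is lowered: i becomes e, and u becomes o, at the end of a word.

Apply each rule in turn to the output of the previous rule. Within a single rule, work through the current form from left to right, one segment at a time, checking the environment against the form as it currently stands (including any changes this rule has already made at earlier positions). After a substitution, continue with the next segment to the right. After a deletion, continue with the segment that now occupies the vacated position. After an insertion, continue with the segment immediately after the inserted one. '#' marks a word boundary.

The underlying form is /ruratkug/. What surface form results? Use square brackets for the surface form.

[ratk]

A Medial Vowel Deletion: [ruratkug] → [rratkg]
B Nasal Assimilation: no change — [rratkg]
C Word-Final Devoicing: [rratkg] → [rratkk]
D Geminate Reduction: [rratkk] → [ratk]
E Final Vowel Lowering: no change — [ratk]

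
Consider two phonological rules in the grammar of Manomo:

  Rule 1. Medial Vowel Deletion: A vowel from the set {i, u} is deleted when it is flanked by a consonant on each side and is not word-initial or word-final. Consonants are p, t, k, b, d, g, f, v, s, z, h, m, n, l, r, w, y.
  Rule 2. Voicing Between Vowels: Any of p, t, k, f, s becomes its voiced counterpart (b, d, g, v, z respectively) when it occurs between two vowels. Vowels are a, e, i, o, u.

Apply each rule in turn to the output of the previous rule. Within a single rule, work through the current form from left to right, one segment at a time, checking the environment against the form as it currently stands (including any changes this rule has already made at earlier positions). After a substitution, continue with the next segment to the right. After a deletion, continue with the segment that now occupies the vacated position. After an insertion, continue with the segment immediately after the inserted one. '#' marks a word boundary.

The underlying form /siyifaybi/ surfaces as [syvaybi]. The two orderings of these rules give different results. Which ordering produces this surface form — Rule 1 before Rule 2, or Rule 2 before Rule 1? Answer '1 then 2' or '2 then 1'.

2 then 1

Order 1 then 2:
  1 Medial Vowel Deletion: [siyifaybi] → [syfaybi]
  2 Voicing Between Vowels: no change — [syfaybi]
  result: [syfaybi]
Order 2 then 1:
  2 Voicing Between Vowels: [siyifaybi] → [siyivaybi]
  1 Medial Vowel Deletion: [siyivaybi] → [syvaybi]
  result: [syvaybi]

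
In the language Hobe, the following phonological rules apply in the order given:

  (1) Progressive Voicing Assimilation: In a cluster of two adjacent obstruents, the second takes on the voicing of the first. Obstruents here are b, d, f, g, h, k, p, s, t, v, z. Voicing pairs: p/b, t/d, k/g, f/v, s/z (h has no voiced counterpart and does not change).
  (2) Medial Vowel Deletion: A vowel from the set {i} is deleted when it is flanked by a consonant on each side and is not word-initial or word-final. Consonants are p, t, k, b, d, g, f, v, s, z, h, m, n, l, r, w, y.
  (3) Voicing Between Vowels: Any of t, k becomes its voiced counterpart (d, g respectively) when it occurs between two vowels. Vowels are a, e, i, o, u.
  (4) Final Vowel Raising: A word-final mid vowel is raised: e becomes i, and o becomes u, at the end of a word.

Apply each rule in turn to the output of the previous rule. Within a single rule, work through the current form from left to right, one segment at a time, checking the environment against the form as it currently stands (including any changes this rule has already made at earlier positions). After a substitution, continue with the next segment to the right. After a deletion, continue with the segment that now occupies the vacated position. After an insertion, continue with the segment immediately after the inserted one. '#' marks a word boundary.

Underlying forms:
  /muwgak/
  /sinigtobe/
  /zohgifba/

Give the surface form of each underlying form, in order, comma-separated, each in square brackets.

[muwgak], [sngdobi], [zohkfpa]

/muwgak/:
  (1) Progressive Voicing Assimilation: no change — [muwgak]
  (2) Medial Vowel Deletion: no change — [muwgak]
  (3) Voicing Between Vowels: no change — [muwgak]
  (4) Final Vowel Raising: no change — [muwgak]
/sinigtobe/:
  (1) Progressive Voicing Assimilation: [sinigtobe] → [sinigdobe]
  (2) Medial Vowel Deletion: [sinigdobe] → [sngdobe]
  (3) Voicing Between Vowels: no change — [sngdobe]
  (4) Final Vowel Raising: [sngdobe] → [sngdobi]
/zohgifba/:
  (1) Progressive Voicing Assimilation: [zohgifba] → [zohkifpa]
  (2) Medial Vowel Deletion: [zohkifpa] → [zohkfpa]
  (3) Voicing Between Vowels: no change — [zohkfpa]
  (4) Final Vowel Raising: no change — [zohkfpa]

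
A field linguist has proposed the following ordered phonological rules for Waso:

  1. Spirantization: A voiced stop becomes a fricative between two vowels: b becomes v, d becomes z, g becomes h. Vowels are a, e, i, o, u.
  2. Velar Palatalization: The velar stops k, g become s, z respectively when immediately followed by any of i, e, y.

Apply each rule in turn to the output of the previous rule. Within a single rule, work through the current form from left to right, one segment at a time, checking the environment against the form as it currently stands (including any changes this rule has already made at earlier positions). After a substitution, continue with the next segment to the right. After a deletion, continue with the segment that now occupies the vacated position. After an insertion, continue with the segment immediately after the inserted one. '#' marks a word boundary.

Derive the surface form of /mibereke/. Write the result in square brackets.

1 Spirantization: [mibereke] → [mivereke]
2 Velar Palatalization: [mivereke] → [miverese]

[miverese]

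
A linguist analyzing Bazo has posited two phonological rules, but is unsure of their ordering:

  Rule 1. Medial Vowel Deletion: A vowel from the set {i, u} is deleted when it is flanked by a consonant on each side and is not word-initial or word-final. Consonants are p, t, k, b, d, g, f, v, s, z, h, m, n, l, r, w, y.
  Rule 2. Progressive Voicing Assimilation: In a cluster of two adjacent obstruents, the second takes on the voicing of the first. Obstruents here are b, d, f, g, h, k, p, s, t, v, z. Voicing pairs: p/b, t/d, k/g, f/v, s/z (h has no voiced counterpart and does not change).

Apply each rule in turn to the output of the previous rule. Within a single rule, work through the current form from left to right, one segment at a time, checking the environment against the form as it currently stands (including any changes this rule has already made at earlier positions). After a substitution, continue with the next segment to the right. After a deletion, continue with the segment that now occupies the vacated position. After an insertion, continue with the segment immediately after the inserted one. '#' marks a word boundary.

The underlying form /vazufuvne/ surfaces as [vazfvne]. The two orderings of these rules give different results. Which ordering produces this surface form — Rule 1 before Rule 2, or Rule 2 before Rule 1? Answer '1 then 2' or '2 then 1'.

2 then 1

Order 1 then 2:
  1 Medial Vowel Deletion: [vazufuvne] → [vazfvne]
  2 Progressive Voicing Assimilation: [vazfvne] → [vazvvne]
  result: [vazvvne]
Order 2 then 1:
  2 Progressive Voicing Assimilation: no change — [vazufuvne]
  1 Medial Vowel Deletion: [vazufuvne] → [vazfvne]
  result: [vazfvne]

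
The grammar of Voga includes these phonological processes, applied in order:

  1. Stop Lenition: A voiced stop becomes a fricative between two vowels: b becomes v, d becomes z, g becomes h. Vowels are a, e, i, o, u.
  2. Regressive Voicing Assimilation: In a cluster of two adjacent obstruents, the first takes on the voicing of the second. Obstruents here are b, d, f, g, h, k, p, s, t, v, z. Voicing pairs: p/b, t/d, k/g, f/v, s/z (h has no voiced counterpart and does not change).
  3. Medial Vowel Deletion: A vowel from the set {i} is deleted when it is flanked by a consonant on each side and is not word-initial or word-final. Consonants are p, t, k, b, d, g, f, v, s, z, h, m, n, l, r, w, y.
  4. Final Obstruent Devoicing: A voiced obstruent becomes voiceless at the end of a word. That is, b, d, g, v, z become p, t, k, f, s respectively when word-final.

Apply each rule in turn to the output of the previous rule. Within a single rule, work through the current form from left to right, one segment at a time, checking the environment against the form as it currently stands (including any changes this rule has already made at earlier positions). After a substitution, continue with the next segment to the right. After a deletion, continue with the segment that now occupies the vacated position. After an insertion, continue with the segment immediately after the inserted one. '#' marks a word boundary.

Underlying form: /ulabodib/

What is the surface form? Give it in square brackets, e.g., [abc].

1 Stop Lenition: [ulabodib] → [ulavozib]
2 Regressive Voicing Assimilation: no change — [ulavozib]
3 Medial Vowel Deletion: [ulavozib] → [ulavozb]
4 Final Obstruent Devoicing: [ulavozb] → [ulavozp]

[ulavozp]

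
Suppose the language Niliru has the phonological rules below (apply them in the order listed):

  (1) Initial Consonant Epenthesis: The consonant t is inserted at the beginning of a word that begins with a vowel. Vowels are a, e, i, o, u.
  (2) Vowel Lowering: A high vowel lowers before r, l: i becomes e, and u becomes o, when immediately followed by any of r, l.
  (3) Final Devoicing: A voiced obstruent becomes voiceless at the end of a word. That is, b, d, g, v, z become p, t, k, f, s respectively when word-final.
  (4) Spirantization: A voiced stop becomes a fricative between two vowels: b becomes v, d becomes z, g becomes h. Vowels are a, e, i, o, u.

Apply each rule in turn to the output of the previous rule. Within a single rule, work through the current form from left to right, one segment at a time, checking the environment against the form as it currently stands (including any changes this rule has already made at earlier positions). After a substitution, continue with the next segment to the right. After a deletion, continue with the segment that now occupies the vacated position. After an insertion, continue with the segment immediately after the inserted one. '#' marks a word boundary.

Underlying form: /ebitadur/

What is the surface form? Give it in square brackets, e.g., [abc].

(1) Initial Consonant Epenthesis: [ebitadur] → [tebitadur]
(2) Vowel Lowering: [tebitadur] → [tebitador]
(3) Final Devoicing: no change — [tebitador]
(4) Spirantization: [tebitador] → [tevitazor]

[tevitazor]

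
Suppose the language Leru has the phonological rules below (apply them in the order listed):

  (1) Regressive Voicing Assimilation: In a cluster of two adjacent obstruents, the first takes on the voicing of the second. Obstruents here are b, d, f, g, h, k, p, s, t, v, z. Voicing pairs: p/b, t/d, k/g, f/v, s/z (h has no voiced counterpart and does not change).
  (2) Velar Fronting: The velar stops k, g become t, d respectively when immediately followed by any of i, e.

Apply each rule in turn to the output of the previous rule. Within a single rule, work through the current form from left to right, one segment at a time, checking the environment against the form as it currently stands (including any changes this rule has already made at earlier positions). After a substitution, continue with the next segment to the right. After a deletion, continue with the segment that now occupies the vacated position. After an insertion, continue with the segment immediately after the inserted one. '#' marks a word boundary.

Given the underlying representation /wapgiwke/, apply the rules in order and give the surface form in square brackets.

[wabdiwte]

(1) Regressive Voicing Assimilation: [wapgiwke] → [wabgiwke]
(2) Velar Fronting: [wabgiwke] → [wabdiwte]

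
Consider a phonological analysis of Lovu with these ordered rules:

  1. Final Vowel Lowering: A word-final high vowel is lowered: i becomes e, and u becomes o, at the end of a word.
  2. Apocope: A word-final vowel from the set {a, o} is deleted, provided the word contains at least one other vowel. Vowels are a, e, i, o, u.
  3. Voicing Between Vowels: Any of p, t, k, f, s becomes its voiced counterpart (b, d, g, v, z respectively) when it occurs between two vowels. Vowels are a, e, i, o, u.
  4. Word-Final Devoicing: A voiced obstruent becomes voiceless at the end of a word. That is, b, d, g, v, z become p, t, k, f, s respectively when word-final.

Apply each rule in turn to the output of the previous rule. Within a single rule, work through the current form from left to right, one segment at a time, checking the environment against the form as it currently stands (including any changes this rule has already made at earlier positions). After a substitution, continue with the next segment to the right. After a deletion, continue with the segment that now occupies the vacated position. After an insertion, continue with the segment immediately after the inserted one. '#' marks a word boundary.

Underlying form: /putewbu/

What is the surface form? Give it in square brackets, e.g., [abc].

1 Final Vowel Lowering: [putewbu] → [putewbo]
2 Apocope: [putewbo] → [putewb]
3 Voicing Between Vowels: [putewb] → [pudewb]
4 Word-Final Devoicing: [pudewb] → [pudewp]

[pudewp]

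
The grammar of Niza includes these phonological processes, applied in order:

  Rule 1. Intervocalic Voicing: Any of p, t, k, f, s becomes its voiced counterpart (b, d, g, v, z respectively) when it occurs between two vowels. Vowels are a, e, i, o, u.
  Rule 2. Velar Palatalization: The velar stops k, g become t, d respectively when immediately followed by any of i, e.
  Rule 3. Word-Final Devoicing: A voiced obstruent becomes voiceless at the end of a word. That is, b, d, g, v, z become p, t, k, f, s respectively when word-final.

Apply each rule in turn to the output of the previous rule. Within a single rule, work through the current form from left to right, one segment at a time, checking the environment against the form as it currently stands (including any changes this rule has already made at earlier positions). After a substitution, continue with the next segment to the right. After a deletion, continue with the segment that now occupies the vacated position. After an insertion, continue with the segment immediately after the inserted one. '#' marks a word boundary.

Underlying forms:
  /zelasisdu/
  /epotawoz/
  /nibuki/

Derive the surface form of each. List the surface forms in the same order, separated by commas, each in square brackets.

/zelasisdu/:
  Rule 1 Intervocalic Voicing: [zelasisdu] → [zelazisdu]
  Rule 2 Velar Palatalization: no change — [zelazisdu]
  Rule 3 Word-Final Devoicing: no change — [zelazisdu]
/epotawoz/:
  Rule 1 Intervocalic Voicing: [epotawoz] → [ebodawoz]
  Rule 2 Velar Palatalization: no change — [ebodawoz]
  Rule 3 Word-Final Devoicing: [ebodawoz] → [ebodawos]
/nibuki/:
  Rule 1 Intervocalic Voicing: [nibuki] → [nibugi]
  Rule 2 Velar Palatalization: [nibugi] → [nibudi]
  Rule 3 Word-Final Devoicing: no change — [nibudi]

[zelazisdu], [ebodawos], [nibudi]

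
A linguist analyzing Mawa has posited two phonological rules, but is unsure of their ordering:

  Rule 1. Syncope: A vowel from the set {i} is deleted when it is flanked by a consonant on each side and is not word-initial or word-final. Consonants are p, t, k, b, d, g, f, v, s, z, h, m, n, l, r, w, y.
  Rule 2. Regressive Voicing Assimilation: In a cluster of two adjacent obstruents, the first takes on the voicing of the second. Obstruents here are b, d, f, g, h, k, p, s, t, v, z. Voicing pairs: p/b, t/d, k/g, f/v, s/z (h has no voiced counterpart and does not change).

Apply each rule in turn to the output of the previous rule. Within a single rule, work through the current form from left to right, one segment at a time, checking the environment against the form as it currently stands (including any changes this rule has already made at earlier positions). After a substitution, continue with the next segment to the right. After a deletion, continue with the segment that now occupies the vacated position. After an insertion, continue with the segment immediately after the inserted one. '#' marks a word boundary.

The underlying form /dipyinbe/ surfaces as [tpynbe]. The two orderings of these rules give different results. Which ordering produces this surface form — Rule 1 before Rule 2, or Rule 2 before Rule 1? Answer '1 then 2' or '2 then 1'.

Order 1 then 2:
  1 Syncope: [dipyinbe] → [dpynbe]
  2 Regressive Voicing Assimilation: [dpynbe] → [tpynbe]
  result: [tpynbe]
Order 2 then 1:
  2 Regressive Voicing Assimilation: no change — [dipyinbe]
  1 Syncope: [dipyinbe] → [dpynbe]
  result: [dpynbe]

1 then 2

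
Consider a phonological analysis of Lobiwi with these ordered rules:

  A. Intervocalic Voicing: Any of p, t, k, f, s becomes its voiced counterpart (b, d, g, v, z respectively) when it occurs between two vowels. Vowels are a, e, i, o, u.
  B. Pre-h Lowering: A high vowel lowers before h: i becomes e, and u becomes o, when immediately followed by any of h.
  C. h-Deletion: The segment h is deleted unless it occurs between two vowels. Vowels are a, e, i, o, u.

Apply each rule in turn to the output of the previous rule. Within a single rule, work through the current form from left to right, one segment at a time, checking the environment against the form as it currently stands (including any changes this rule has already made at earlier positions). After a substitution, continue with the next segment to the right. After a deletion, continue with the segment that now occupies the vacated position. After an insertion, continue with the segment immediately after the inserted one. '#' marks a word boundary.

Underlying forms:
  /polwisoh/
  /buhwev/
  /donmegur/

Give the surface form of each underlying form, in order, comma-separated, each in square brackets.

/polwisoh/:
  A Intervocalic Voicing: [polwisoh] → [polwizoh]
  B Pre-h Lowering: no change — [polwizoh]
  C h-Deletion: [polwizoh] → [polwizo]
/buhwev/:
  A Intervocalic Voicing: no change — [buhwev]
  B Pre-h Lowering: [buhwev] → [bohwev]
  C h-Deletion: [bohwev] → [bowev]
/donmegur/:
  A Intervocalic Voicing: no change — [donmegur]
  B Pre-h Lowering: no change — [donmegur]
  C h-Deletion: no change — [donmegur]

[polwizo], [bowev], [donmegur]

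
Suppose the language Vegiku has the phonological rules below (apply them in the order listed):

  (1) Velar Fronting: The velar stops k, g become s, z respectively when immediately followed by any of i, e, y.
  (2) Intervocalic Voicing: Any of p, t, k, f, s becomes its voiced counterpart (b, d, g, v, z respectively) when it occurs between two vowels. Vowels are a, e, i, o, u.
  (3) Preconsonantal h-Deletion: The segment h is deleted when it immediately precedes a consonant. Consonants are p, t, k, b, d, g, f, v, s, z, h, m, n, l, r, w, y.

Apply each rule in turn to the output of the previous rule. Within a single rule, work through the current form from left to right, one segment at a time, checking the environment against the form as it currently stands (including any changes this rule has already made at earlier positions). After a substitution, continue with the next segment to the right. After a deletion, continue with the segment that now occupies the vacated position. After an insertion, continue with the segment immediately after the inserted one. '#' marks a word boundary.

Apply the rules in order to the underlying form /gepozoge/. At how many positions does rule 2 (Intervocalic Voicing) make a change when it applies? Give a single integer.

1

(1) Velar Fronting: [gepozoge] → [zepozoze]
(2) Intervocalic Voicing: [zepozoze] → [zebozoze]
(3) Preconsonantal h-Deletion: no change — [zebozoze]
Rule 2 changed 1 position(s).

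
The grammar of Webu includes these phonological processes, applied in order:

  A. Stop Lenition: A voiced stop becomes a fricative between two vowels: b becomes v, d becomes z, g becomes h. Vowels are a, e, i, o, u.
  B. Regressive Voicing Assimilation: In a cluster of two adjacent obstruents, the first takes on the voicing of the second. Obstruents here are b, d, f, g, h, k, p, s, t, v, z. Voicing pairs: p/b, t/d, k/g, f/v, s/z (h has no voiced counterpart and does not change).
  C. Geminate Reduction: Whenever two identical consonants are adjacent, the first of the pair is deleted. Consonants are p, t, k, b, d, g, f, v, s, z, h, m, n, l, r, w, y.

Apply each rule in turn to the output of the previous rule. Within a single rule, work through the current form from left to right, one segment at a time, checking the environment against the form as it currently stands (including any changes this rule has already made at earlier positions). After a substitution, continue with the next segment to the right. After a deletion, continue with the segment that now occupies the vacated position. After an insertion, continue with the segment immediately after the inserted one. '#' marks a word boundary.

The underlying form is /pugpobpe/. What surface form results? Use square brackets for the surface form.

[pukpope]

A Stop Lenition: no change — [pugpobpe]
B Regressive Voicing Assimilation: [pugpobpe] → [pukpoppe]
C Geminate Reduction: [pukpoppe] → [pukpope]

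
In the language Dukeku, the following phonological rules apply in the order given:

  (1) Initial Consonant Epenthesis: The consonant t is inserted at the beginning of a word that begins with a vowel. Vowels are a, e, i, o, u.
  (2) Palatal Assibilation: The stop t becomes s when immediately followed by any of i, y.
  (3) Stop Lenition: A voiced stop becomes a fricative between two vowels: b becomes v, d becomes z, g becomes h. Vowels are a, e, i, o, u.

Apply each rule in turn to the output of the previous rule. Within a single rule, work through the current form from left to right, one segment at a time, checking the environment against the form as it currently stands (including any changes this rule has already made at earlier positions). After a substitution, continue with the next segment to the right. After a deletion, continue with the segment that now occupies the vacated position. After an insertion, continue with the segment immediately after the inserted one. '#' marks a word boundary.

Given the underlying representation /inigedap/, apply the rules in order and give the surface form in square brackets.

(1) Initial Consonant Epenthesis: [inigedap] → [tinigedap]
(2) Palatal Assibilation: [tinigedap] → [sinigedap]
(3) Stop Lenition: [sinigedap] → [sinihezap]

[sinihezap]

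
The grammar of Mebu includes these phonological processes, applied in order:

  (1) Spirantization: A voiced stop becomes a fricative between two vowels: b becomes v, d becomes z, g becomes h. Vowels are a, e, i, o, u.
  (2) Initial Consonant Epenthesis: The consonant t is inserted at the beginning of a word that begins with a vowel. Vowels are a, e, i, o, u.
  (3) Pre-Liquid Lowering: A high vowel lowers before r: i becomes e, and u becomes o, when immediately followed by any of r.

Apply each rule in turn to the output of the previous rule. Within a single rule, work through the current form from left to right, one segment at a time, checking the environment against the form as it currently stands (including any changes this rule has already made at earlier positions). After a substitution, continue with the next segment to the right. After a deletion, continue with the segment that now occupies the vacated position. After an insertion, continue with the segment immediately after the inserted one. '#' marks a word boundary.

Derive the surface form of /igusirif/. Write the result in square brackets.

[tihuserif]

(1) Spirantization: [igusirif] → [ihusirif]
(2) Initial Consonant Epenthesis: [ihusirif] → [tihusirif]
(3) Pre-Liquid Lowering: [tihusirif] → [tihuserif]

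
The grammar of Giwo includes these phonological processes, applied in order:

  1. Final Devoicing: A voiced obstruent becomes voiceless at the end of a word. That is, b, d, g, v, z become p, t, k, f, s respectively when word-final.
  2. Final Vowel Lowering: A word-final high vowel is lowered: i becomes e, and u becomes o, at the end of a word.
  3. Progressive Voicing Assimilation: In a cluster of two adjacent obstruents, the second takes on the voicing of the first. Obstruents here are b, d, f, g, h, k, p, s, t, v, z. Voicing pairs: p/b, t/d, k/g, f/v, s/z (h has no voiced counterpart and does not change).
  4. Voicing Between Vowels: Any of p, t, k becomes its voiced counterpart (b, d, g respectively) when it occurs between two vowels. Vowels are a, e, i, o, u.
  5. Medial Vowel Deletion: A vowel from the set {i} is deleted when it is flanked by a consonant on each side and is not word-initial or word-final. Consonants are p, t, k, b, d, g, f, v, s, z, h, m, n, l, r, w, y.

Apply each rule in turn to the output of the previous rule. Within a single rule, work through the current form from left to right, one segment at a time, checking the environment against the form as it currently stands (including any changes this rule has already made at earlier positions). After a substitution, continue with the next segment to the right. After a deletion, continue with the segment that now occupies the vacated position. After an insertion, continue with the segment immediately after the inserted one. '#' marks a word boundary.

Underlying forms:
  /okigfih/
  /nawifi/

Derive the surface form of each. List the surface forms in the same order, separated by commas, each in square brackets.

[oggvh], [nawfe]

/okigfih/:
  1 Final Devoicing: no change — [okigfih]
  2 Final Vowel Lowering: no change — [okigfih]
  3 Progressive Voicing Assimilation: [okigfih] → [okigvih]
  4 Voicing Between Vowels: [okigvih] → [ogigvih]
  5 Medial Vowel Deletion: [ogigvih] → [oggvh]
/nawifi/:
  1 Final Devoicing: no change — [nawifi]
  2 Final Vowel Lowering: [nawifi] → [nawife]
  3 Progressive Voicing Assimilation: no change — [nawife]
  4 Voicing Between Vowels: no change — [nawife]
  5 Medial Vowel Deletion: [nawife] → [nawfe]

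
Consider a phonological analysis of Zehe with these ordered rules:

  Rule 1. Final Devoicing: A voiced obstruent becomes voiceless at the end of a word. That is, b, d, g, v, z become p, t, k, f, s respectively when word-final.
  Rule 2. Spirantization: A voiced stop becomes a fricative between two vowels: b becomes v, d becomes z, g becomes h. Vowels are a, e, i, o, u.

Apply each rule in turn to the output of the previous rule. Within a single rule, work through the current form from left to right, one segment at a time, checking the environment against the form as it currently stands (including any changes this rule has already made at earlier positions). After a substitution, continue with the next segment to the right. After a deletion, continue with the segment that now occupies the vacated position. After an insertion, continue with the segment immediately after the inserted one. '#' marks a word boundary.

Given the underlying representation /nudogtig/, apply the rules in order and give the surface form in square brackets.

Rule 1 Final Devoicing: [nudogtig] → [nudogtik]
Rule 2 Spirantization: [nudogtik] → [nuzogtik]

[nuzogtik]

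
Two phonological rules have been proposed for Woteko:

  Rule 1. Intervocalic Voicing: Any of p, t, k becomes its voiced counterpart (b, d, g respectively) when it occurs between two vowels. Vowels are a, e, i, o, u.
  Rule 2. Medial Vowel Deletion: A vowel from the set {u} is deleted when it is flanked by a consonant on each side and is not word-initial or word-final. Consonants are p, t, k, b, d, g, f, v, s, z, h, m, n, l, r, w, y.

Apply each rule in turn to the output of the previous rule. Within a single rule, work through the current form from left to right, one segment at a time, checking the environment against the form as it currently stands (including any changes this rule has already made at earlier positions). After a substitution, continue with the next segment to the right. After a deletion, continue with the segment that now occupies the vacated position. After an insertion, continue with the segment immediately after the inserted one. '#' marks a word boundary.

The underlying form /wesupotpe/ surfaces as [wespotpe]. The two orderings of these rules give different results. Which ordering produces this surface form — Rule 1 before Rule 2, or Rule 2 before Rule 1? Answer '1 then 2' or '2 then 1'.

Order 1 then 2:
  1 Intervocalic Voicing: [wesupotpe] → [wesubotpe]
  2 Medial Vowel Deletion: [wesubotpe] → [wesbotpe]
  result: [wesbotpe]
Order 2 then 1:
  2 Medial Vowel Deletion: [wesupotpe] → [wespotpe]
  1 Intervocalic Voicing: no change — [wespotpe]
  result: [wespotpe]

2 then 1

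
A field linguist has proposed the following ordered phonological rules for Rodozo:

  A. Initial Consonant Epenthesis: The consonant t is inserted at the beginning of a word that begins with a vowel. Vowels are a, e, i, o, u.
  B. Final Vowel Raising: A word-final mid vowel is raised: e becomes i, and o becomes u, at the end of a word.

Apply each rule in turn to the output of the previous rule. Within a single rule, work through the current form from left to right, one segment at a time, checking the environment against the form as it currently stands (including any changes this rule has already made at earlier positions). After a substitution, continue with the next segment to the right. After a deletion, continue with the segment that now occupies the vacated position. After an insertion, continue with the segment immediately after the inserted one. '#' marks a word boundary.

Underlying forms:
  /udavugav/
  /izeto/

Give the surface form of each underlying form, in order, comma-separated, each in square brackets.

/udavugav/:
  A Initial Consonant Epenthesis: [udavugav] → [tudavugav]
  B Final Vowel Raising: no change — [tudavugav]
/izeto/:
  A Initial Consonant Epenthesis: [izeto] → [tizeto]
  B Final Vowel Raising: [tizeto] → [tizetu]

[tudavugav], [tizetu]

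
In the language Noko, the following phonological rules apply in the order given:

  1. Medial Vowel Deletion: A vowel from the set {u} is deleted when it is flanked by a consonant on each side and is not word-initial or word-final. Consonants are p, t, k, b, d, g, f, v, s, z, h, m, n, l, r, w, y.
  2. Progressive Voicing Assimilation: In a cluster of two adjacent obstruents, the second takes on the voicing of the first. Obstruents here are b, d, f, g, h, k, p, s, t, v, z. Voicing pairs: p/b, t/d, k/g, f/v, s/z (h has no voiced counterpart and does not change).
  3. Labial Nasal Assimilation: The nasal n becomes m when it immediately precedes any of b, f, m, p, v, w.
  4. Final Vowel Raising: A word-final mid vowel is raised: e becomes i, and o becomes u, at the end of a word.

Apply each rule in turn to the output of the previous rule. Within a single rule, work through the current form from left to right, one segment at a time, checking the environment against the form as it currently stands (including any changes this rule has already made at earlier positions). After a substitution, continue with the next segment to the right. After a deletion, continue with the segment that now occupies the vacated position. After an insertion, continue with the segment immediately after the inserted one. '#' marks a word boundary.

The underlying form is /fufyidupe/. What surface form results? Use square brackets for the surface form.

1 Medial Vowel Deletion: [fufyidupe] → [ffyidpe]
2 Progressive Voicing Assimilation: [ffyidpe] → [ffyidbe]
3 Labial Nasal Assimilation: no change — [ffyidbe]
4 Final Vowel Raising: [ffyidbe] → [ffyidbi]

[ffyidbi]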